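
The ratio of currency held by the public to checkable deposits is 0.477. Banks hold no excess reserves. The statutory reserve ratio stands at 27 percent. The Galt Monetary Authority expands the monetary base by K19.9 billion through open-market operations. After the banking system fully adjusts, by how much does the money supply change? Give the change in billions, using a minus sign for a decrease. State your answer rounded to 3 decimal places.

The money multiplier is m = (1 + c) / (rr + c) = (1 + 0.477) / (0.27 + 0.477) ≈ 1.977242.
The purchase adds 19.9 billion of base, so ΔM = m × ΔMB = 1.977242 × (+19.9) ≈ 39.3471 billion.

K39.347 billion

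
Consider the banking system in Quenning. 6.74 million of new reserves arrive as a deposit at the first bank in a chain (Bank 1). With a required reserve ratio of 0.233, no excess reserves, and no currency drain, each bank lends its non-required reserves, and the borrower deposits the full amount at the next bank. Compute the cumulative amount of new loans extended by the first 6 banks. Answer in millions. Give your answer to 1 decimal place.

Bank i lends (1 − rr)^i of the original deposit: Bank 1 lends 6.74·0.7670 ≈ 5.1696, Bank 2 lends 6.74·0.7670² ≈ 3.9651, and so on.
Summing a geometric series: total = 6.74·[0.7670·(1 − 0.7670^6) / (1 − 0.7670)] ≈ 17.6698 million.

17.7 million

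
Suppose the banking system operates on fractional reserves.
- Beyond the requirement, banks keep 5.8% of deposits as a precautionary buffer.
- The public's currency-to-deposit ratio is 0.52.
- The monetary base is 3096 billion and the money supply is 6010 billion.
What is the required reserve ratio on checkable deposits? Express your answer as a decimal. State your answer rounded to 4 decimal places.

0.2050

Using m = M/MB = 6010/3096 ≈ 1.941214. Since m = (1 + c)/(c + rr + e), the denominator satisfies c + rr + e = (1 + c)/m = (1 + 0.52) / 1.941214 ≈ 0.783015.
With c = 0.52 and e = 0.058, the required reserve ratio on checkable deposits is 0.783015 − 0.52 − 0.058 = 0.205015.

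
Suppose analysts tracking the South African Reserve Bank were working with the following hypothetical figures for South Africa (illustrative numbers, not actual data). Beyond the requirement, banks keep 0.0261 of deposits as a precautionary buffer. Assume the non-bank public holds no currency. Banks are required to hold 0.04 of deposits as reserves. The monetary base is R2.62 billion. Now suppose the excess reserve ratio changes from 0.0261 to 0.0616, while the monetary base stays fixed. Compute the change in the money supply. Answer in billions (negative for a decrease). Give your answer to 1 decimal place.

-13.8 billion

Initially m₁ = 1 / (0.04 + 0.0261) ≈ 15.1286, so M₁ = 15.1286 × 2.62 ≈ 39.6369 billion.
After the change m₂ = 1 / (0.04 + 0.0616) ≈ 9.8425, so M₂ = 9.8425 × 2.62 ≈ 25.7873 billion.
ΔM = M₂ − M₁ = 25.7873 − 39.6369 = -13.8496 billion.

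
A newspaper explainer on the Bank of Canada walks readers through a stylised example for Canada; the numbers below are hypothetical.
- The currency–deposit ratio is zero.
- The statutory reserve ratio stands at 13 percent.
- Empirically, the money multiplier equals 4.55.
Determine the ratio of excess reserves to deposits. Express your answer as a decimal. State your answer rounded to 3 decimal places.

Using m = 4.55. Since m = (1 + c)/(c + rr + e), the denominator satisfies c + rr + e = (1 + c)/m = (1 + 0) / 4.55 ≈ 0.219780.
With c = 0 and rr = 0.13, the ratio of excess reserves to deposits is 0.219780 − 0 − 0.13 = 0.08978.

0.090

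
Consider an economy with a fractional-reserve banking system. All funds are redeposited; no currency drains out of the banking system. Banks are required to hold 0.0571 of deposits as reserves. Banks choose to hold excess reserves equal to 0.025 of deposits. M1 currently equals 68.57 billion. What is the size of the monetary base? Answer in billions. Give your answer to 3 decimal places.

The money multiplier is m = 1 / (rr + e) = 1 / (0.0571 + 0.025) ≈ 12.180268.
MB = M / m = 68.57 / 12.180268 ≈ 5.6296 billion.

5.630 billion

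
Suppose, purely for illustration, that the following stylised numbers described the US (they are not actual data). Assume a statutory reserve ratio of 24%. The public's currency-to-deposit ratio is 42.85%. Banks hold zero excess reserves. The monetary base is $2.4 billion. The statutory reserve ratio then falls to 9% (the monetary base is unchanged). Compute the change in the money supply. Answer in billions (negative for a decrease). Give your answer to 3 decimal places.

Initially m₁ = (1 + 0.4285) / (0.24 + 0.4285) ≈ 2.13687, so M₁ = 2.13687 × 2.4 ≈ 5.1285 billion.
After the change m₂ = (1 + 0.4285) / (0.09 + 0.4285) ≈ 2.75506, so M₂ = 2.75506 × 2.4 ≈ 6.6121 billion.
ΔM = M₂ − M₁ = 6.6121 − 5.1285 = 1.4836 billion.

$1.484 billion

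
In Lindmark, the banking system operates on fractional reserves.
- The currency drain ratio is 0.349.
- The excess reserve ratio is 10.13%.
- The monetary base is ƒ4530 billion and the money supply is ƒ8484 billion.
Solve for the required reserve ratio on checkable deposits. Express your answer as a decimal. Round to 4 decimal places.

Using m = M/MB = 8484/4530 ≈ 1.872848. Since m = (1 + c)/(c + rr + e), the denominator satisfies c + rr + e = (1 + c)/m = (1 + 0.349) / 1.872848 ≈ 0.720293.
With c = 0.349 and e = 0.1013, the required reserve ratio on checkable deposits is 0.720293 − 0.349 − 0.1013 = 0.269993.

0.2700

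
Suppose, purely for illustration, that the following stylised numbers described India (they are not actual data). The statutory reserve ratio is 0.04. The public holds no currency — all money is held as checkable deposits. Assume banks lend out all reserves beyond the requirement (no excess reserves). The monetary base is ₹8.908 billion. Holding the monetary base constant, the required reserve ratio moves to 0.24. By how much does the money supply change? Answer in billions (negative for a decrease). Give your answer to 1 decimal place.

-185.6 billion

Initially m₁ = 1 / (0.04) = 25, so M₁ = 25 × 8.908 = 222.7 billion.
After the change m₂ = 1 / (0.24) ≈ 4.1667, so M₂ = 4.1667 × 8.908 ≈ 37.117 billion.
ΔM = M₂ − M₁ = 37.117 − 222.7 = -185.583 billion.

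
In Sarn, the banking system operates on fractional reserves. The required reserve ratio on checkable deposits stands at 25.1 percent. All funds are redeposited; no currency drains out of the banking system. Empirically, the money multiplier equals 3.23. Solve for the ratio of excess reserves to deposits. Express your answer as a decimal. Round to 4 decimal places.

0.0586

Using m = 3.23. Since m = (1 + c)/(c + rr + e), the denominator satisfies c + rr + e = (1 + c)/m = (1 + 0) / 3.23 ≈ 0.309598.
With c = 0 and rr = 0.251, the ratio of excess reserves to deposits is 0.309598 − 0 − 0.251 = 0.058598.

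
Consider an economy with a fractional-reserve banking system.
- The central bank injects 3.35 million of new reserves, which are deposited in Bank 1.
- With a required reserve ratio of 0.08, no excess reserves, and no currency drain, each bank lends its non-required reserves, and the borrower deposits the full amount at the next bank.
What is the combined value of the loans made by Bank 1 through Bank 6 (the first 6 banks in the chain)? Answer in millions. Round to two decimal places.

15.17 million

Bank i lends (1 − rr)^i of the original deposit: Bank 1 lends 3.35·0.9200 = 3.0820, Bank 2 lends 3.35·0.9200² ≈ 2.8354, and so on.
Summing a geometric series: total = 3.35·[0.9200·(1 − 0.9200^6) / (1 − 0.9200)] ≈ 15.1652 million.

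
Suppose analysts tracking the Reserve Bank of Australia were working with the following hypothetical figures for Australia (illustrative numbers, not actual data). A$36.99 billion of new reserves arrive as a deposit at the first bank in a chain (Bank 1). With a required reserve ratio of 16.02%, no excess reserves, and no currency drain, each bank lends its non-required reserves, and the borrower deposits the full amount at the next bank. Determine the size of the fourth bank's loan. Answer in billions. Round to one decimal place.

A$18.4 billion

Each bank lends a fraction (1 − rr) = 0.8398 of the deposit it receives, so Bank 4 receives 36.99·0.8398^3 and lends 36.99·0.8398^4 ≈ 18.3987 billion.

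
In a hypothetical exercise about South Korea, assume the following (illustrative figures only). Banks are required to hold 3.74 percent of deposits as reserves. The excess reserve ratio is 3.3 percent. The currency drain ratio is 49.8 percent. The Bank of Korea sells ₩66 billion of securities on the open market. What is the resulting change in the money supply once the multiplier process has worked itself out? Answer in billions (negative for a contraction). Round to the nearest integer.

-174 billion

The money multiplier is m = (1 + c) / (rr + e + c) = (1 + 0.498) / (0.0374 + 0.033 + 0.498) ≈ 2.6355.
The sale removes 66 billion of base, so ΔM = m × ΔMB = 2.6355 × (−66) = -173.943 billion.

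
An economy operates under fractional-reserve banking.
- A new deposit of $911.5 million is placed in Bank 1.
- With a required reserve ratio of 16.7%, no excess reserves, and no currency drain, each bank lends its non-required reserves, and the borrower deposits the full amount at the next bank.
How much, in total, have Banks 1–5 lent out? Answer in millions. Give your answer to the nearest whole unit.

Bank i lends (1 − rr)^i of the original deposit: Bank 1 lends 911.5·0.8330 = 759.2795, Bank 2 lends 911.5·0.8330² ≈ 632.4798, and so on.
Summing a geometric series: total = 911.5·[0.8330·(1 − 0.8330^5) / (1 − 0.8330)] ≈ 2723.0652 million.

$2723 million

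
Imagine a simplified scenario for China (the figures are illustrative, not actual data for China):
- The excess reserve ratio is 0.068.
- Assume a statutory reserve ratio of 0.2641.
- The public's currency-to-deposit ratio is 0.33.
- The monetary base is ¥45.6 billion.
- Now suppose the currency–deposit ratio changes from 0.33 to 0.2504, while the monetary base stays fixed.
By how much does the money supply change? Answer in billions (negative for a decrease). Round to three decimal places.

Initially m₁ = (1 + 0.33) / (0.2641 + 0.068 + 0.33) ≈ 2.008760, so M₁ = 2.008760 × 45.6 ≈ 91.5995 billion.
After the change m₂ = (1 + 0.2504) / (0.2641 + 0.068 + 0.2504) ≈ 2.146609, so M₂ = 2.146609 × 45.6 ≈ 97.8854 billion.
ΔM = M₂ − M₁ = 97.8854 − 91.5995 = 6.2859 billion.

¥6.286 billion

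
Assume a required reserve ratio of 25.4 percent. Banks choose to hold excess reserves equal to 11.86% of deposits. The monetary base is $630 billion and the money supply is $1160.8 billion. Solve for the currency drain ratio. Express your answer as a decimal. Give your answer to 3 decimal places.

Using m = M/MB = 1160.8/630 ≈ 1.842540. From m = (1 + c)/(c + rr + e), rearranging gives 1 + c = m·(c + rr + e), so c·(1 − m) = m·(rr + e) − 1.
Hence c = [m·(rr + e) − 1]/(1 − m) = [1.842540 × (0.254 + 0.1186) − 1] / (1 − 1.842540) ≈ 0.372053.

0.372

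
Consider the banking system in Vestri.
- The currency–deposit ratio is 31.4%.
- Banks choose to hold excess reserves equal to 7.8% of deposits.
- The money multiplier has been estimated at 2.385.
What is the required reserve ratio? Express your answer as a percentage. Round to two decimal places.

15.89%

Using m = 2.385. Since m = (1 + c)/(c + rr + e), the denominator satisfies c + rr + e = (1 + c)/m = (1 + 0.314) / 2.385 ≈ 0.550943.
With c = 0.314 and e = 0.078, the required reserve ratio is 0.550943 − 0.314 − 0.078 = 0.158943.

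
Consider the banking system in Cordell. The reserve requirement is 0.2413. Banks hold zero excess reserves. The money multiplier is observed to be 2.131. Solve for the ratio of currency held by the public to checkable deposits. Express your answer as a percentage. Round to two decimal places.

42.95%

Using m = 2.131. From m = (1 + c)/(c + rr + e), rearranging gives 1 + c = m·(c + rr + e), so c·(1 − m) = m·(rr + e) − 1.
Hence c = [m·(rr + e) − 1]/(1 − m) = [2.131 × (0.2413 + 0) − 1] / (1 − 2.131) ≈ 0.429522.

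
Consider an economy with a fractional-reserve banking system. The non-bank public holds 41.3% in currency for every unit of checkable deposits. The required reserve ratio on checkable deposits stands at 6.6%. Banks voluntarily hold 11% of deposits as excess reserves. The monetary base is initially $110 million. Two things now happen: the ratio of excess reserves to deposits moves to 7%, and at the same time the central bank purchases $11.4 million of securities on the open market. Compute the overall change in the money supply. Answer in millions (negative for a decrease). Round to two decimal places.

$48.57 million

Before: m₁ = (1 + 0.413) / (0.066 + 0.11 + 0.413) ≈ 2.398981, MB₁ = 110, so M₁ = 2.398981 × 110 ≈ 263.8879 million.
After: m₂ = (1 + 0.413) / (0.066 + 0.07 + 0.413) ≈ 2.573770, MB₂ = 110 + 11.4 = 121.4, so M₂ = 2.573770 × 121.4 ≈ 312.4557 million.
ΔM = M₂ − M₁ = 312.4557 − 263.8879 = 48.5678 million.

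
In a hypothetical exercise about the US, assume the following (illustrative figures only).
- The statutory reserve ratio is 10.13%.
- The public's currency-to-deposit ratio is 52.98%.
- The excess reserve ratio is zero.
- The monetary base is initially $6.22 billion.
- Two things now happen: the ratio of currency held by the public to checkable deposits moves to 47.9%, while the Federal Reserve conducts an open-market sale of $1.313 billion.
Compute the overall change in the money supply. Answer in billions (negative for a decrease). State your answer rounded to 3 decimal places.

-2.571 billion

Before: m₁ = (1 + 0.5298) / (0.1013 + 0.5298) ≈ 2.42402, MB₁ = 6.22, so M₁ = 2.42402 × 6.22 ≈ 15.0774 billion.
After: m₂ = (1 + 0.479) / (0.1013 + 0.479) ≈ 2.54868, MB₂ = 6.22 − 1.313 = 4.907, so M₂ = 2.54868 × 4.907 ≈ 12.5064 billion.
ΔM = M₂ − M₁ = 12.5064 − 15.0774 = -2.571 billion.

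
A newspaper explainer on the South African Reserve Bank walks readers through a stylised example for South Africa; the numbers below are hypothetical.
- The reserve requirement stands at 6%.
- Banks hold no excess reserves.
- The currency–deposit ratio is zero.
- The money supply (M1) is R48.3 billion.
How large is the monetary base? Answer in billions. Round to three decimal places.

R2.898 billion

With no currency drain and no excess reserves, the money multiplier is m = 1/rr = 1/0.06 ≈ 16.666667.
The monetary base is MB = M / m = 48.3 / 16.666667 ≈ 2.898 billion.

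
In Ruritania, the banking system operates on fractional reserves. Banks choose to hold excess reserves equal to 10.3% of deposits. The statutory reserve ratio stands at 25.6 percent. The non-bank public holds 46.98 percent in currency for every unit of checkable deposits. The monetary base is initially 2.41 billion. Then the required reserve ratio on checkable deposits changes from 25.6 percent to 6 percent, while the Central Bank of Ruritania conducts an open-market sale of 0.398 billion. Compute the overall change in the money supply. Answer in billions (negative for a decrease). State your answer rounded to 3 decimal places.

0.399 billion

Before: m₁ = (1 + 0.4698) / (0.256 + 0.103 + 0.4698) ≈ 1.77341, MB₁ = 2.41, so M₁ = 1.77341 × 2.41 ≈ 4.2739 billion.
After: m₂ = (1 + 0.4698) / (0.06 + 0.103 + 0.4698) ≈ 2.32269, MB₂ = 2.41 − 0.398 = 2.012, so M₂ = 2.32269 × 2.012 ≈ 4.6733 billion.
ΔM = M₂ − M₁ = 4.6733 − 4.2739 = 0.3994 billion.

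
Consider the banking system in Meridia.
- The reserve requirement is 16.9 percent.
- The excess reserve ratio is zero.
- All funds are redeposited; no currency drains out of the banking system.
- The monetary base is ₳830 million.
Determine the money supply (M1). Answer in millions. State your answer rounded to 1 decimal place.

With no currency drain or excess reserves, the money multiplier is m = 1/rr = 1/0.169 ≈ 5.91716.
Money supply M = m × MB = 5.91716 × 830 = 4911.2428 million.

₳4911.2 million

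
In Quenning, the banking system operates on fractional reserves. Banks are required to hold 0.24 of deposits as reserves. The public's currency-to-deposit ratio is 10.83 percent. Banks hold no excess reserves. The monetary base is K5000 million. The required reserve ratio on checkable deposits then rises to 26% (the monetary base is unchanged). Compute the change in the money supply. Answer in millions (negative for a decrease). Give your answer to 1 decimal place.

Initially m₁ = (1 + 0.1083) / (0.24 + 0.1083) ≈ 3.182027, so M₁ = 3.182027 × 5000 = 15910.135 million.
After the change m₂ = (1 + 0.1083) / (0.26 + 0.1083) ≈ 3.009232, so M₂ = 3.009232 × 5000 = 15046.16 million.
ΔM = M₂ − M₁ = 15046.16 − 15910.135 = -863.975 million.

-864.0 million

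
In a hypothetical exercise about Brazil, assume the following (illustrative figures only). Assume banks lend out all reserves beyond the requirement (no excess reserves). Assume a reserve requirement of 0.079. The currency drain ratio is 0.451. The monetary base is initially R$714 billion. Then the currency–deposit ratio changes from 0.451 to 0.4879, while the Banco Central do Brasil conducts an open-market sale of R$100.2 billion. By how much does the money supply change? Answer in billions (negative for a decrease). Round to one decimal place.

Before: m₁ = (1 + 0.451) / (0.079 + 0.451) ≈ 2.73774, MB₁ = 714, so M₁ = 2.73774 × 714 ≈ 1954.7464 billion.
After: m₂ = (1 + 0.4879) / (0.079 + 0.4879) ≈ 2.62463, MB₂ = 714 − 100.2 = 613.8, so M₂ = 2.62463 × 613.8 ≈ 1610.9979 billion.
ΔM = M₂ − M₁ = 1610.9979 − 1954.7464 = -343.7485 billion.

-343.7 billion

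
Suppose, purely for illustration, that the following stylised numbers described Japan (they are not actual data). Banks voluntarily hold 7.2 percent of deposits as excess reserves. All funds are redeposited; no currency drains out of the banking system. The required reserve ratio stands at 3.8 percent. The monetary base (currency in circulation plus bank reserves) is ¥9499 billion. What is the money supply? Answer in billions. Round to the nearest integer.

The money multiplier is m = 1 / (rr + e) = 1 / (0.038 + 0.072) ≈ 9.09091.
So M = m × MB = 9.09091 × 9499 ≈ 86354.5541 billion.

¥86355 billion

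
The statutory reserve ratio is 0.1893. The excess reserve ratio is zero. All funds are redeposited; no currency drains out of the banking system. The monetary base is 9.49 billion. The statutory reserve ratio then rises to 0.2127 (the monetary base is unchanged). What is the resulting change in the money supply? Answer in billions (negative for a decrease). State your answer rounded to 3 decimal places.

Initially m₁ = 1 / (0.1893) ≈ 5.28262, so M₁ = 5.28262 × 9.49 ≈ 50.1321 billion.
After the change m₂ = 1 / (0.2127) ≈ 4.70146, so M₂ = 4.70146 × 9.49 ≈ 44.6169 billion.
ΔM = M₂ − M₁ = 44.6169 − 50.1321 = -5.5152 billion.

-5.515 billion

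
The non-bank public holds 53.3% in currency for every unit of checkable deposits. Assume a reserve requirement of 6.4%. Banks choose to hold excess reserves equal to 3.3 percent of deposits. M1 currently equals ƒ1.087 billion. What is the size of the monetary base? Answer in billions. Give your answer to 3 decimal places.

The money multiplier is m = (1 + c) / (rr + e + c) = (1 + 0.533) / (0.064 + 0.033 + 0.533) ≈ 2.43333.
MB = M / m = 1.087 / 2.43333 ≈ 0.4467 billion.

ƒ0.447 billion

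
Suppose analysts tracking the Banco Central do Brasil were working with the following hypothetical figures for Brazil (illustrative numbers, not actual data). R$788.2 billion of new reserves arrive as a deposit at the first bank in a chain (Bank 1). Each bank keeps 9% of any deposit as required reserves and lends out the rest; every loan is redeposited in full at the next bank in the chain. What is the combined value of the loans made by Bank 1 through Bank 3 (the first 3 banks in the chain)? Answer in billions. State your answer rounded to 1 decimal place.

Bank i lends (1 − rr)^i of the original deposit: Bank 1 lends 788.2·0.9100 = 717.2620, Bank 2 lends 788.2·0.9100² ≈ 652.7084, and so on.
Summing a geometric series: total = 788.2·[0.9100·(1 − 0.9100^3) / (1 − 0.9100)] ≈ 1963.9351 billion.

R$1963.9 billion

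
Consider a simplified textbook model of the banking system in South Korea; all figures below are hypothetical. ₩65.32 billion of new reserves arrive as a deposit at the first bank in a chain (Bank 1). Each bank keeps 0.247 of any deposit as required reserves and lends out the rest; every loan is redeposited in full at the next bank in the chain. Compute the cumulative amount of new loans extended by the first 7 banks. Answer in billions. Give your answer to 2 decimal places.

Bank i lends (1 − rr)^i of the original deposit: Bank 1 lends 65.32·0.7530 ≈ 49.1860, Bank 2 lends 65.32·0.7530² ≈ 37.0370, and so on.
Summing a geometric series: total = 65.32·[0.7530·(1 − 0.7530^7) / (1 − 0.7530)] ≈ 171.7991 billion.

₩171.80 billion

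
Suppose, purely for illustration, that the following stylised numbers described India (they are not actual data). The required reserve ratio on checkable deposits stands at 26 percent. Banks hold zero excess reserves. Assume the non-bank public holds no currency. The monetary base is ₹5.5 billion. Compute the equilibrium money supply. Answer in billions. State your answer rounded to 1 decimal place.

With no currency drain or excess reserves, the money multiplier is m = 1/rr = 1/0.26 ≈ 3.8462.
Money supply M = m × MB = 3.8462 × 5.5 = 21.1541 billion.

₹21.2 billion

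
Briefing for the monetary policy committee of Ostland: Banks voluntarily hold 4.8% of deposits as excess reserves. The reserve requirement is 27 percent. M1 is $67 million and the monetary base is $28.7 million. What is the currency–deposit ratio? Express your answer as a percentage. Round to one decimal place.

Using m = M/MB = 67/28.7 ≈ 2.334495. From m = (1 + c)/(c + rr + e), rearranging gives 1 + c = m·(c + rr + e), so c·(1 − m) = m·(rr + e) − 1.
Hence c = [m·(rr + e) − 1]/(1 − m) = [2.334495 × (0.27 + 0.048) − 1] / (1 − 2.334495) ≈ 0.193055.

19.3%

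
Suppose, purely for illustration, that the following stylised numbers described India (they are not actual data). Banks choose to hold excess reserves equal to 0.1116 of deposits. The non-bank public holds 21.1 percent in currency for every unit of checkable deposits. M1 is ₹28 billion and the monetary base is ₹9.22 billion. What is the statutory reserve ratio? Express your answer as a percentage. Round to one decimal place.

7.6%

Using m = M/MB = 28/9.22 ≈ 3.036876. Since m = (1 + c)/(c + rr + e), the denominator satisfies c + rr + e = (1 + c)/m = (1 + 0.211) / 3.036876 ≈ 0.398765.
With c = 0.211 and e = 0.1116, the statutory reserve ratio is 0.398765 − 0.211 − 0.1116 = 0.076165.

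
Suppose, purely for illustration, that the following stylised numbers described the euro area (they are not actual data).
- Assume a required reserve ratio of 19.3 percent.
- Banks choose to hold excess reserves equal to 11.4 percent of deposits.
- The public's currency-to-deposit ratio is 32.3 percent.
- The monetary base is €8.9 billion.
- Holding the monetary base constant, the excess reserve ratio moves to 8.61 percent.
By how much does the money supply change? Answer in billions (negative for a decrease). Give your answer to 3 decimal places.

€0.866 billion

Initially m₁ = (1 + 0.323) / (0.193 + 0.114 + 0.323) = 2.1, so M₁ = 2.1 × 8.9 = 18.69 billion.
After the change m₂ = (1 + 0.323) / (0.193 + 0.0861 + 0.323) ≈ 2.19731, so M₂ = 2.19731 × 8.9 ≈ 19.5561 billion.
ΔM = M₂ − M₁ = 19.5561 − 18.69 = 0.8661 billion.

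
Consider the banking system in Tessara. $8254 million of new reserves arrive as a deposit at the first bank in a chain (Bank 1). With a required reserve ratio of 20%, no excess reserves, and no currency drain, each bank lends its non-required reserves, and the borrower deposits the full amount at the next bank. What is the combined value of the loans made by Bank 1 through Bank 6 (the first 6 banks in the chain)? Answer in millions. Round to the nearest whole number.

$24361 million

Bank i lends (1 − rr)^i of the original deposit: Bank 1 lends 8254·0.8000 = 6603.2000, Bank 2 lends 8254·0.8000² = 5282.5600, and so on.
Summing a geometric series: total = 8254·[0.8000·(1 − 0.8000^6) / (1 − 0.8000)] ≈ 24361.0537 million.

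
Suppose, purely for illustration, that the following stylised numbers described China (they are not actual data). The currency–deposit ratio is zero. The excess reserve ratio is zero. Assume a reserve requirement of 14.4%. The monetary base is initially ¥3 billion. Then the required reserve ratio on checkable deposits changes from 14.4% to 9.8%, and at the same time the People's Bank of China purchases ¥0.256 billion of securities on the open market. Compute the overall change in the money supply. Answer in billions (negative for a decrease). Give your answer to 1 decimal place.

¥12.4 billion

Before: m₁ = 1 / (0.144) ≈ 6.9444, MB₁ = 3, so M₁ = 6.9444 × 3 = 20.8332 billion.
After: m₂ = 1 / (0.098) ≈ 10.2041, MB₂ = 3 + 0.256 = 3.256, so M₂ = 10.2041 × 3.256 ≈ 33.2245 billion.
ΔM = M₂ − M₁ = 33.2245 − 20.8332 = 12.3913 billion.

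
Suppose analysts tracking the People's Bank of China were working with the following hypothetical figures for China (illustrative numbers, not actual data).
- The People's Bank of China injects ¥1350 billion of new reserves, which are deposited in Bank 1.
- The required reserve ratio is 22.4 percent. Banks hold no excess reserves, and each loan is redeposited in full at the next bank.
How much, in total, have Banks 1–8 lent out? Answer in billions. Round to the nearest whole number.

¥4062 billion

Bank i lends (1 − rr)^i of the original deposit: Bank 1 lends 1350·0.7760 = 1047.6000, Bank 2 lends 1350·0.7760² = 812.9376, and so on.
Summing a geometric series: total = 1350·[0.7760·(1 − 0.7760^8) / (1 − 0.7760)] ≈ 4061.8337 billion.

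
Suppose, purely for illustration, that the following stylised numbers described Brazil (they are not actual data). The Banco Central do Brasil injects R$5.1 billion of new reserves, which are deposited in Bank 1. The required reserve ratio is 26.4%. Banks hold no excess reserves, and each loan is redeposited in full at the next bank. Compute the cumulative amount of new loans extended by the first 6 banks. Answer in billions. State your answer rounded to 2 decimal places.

Bank i lends (1 − rr)^i of the original deposit: Bank 1 lends 5.1·0.7360 = 3.7536, Bank 2 lends 5.1·0.7360² ≈ 2.7626, and so on.
Summing a geometric series: total = 5.1·[0.7360·(1 − 0.7360^6) / (1 − 0.7360)] ≈ 11.9582 billion.

R$11.96 billion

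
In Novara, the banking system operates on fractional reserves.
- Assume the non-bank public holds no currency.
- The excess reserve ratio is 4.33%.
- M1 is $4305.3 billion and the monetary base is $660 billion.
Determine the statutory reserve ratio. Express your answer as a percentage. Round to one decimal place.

11.0%

Using m = M/MB = 4305.3/660 ≈ 6.523182. Since m = (1 + c)/(c + rr + e), the denominator satisfies c + rr + e = (1 + c)/m = (1 + 0) / 6.523182 ≈ 0.153299.
With c = 0 and e = 0.0433, the statutory reserve ratio is 0.153299 − 0 − 0.0433 = 0.109999.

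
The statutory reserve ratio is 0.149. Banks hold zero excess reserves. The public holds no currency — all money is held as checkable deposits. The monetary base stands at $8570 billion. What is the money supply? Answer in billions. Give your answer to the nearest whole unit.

$57517 billion

With no currency drain or excess reserves, the money multiplier is m = 1/rr = 1/0.149 ≈ 6.71141.
Money supply M = m × MB = 6.71141 × 8570 = 57516.7837 billion.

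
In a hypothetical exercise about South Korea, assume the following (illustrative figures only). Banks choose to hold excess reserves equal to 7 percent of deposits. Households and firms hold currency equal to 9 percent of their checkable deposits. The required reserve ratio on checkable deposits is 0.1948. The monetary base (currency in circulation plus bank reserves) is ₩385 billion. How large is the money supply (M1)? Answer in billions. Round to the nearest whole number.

The money multiplier is m = (1 + c) / (rr + e + c) = (1 + 0.09) / (0.1948 + 0.07 + 0.09) ≈ 3.0722.
So M = m × MB = 3.0722 × 385 = 1182.797 billion.

₩1183 billion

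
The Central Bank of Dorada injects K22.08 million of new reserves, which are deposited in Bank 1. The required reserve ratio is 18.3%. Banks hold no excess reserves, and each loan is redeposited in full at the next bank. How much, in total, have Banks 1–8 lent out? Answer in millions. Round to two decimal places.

Bank i lends (1 − rr)^i of the original deposit: Bank 1 lends 22.08·0.8170 ≈ 18.0394, Bank 2 lends 22.08·0.8170² ≈ 14.7382, and so on.
Summing a geometric series: total = 22.08·[0.8170·(1 − 0.8170^8) / (1 − 0.8170)] ≈ 79.0077 million.

K79.01 million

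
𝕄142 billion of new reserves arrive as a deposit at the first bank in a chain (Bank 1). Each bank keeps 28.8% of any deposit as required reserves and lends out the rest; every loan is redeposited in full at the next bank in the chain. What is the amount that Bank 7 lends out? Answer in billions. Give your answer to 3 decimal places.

𝕄13.172 billion

Each bank lends a fraction (1 − rr) = 0.7120 of the deposit it receives, so Bank 7 receives 142·0.7120^6 and lends 142·0.7120^7 ≈ 13.1719 billion.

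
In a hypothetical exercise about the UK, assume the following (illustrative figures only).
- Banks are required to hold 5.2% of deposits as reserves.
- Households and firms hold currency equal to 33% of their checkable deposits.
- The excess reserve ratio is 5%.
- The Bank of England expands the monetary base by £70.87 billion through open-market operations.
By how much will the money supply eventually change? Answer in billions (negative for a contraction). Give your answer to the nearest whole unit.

The money multiplier is m = (1 + c) / (rr + e + c) = (1 + 0.33) / (0.052 + 0.05 + 0.33) ≈ 3.0787.
The purchase adds 70.87 billion of base, so ΔM = m × ΔMB = 3.0787 × (+70.87) ≈ 218.1875 billion.

£218 billion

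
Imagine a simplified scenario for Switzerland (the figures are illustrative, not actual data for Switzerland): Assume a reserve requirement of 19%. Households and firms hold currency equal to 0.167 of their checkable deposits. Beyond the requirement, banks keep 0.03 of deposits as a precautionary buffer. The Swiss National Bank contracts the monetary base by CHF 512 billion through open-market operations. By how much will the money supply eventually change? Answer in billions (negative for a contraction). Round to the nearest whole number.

-1544 billion

The money multiplier is m = (1 + c) / (rr + e + c) = (1 + 0.167) / (0.19 + 0.03 + 0.167) ≈ 3.0155.
The sale removes 512 billion of base, so ΔM = m × ΔMB = 3.0155 × (−512) = -1543.936 billion.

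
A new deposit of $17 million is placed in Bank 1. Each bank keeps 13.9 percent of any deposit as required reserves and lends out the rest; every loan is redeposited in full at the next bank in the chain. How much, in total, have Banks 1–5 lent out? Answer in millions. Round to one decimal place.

$55.5 million

Bank i lends (1 − rr)^i of the original deposit: Bank 1 lends 17·0.8610 = 14.6370, Bank 2 lends 17·0.8610² ≈ 12.6025, and so on.
Summing a geometric series: total = 17·[0.8610·(1 − 0.8610^5) / (1 − 0.8610)] ≈ 55.4765 million.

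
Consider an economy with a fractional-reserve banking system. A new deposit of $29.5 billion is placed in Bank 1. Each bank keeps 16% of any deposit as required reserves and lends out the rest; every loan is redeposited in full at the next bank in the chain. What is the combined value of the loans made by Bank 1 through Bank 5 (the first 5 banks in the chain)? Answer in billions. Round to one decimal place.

$90.1 billion

Bank i lends (1 − rr)^i of the original deposit: Bank 1 lends 29.5·0.8400 = 24.7800, Bank 2 lends 29.5·0.8400² = 20.8152, and so on.
Summing a geometric series: total = 29.5·[0.8400·(1 − 0.8400^5) / (1 − 0.8400)] ≈ 90.1044 billion.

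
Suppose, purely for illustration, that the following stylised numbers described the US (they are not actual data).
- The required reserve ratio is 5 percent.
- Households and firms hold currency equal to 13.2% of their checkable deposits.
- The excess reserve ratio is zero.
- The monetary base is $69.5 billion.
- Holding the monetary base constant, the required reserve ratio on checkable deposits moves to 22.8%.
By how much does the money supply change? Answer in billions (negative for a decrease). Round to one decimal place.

-213.7 billion

Initially m₁ = (1 + 0.132) / (0.05 + 0.132) ≈ 6.2198, so M₁ = 6.2198 × 69.5 = 432.2761 billion.
After the change m₂ = (1 + 0.132) / (0.228 + 0.132) ≈ 3.1444, so M₂ = 3.1444 × 69.5 = 218.5358 billion.
ΔM = M₂ − M₁ = 218.5358 − 432.2761 = -213.7403 billion.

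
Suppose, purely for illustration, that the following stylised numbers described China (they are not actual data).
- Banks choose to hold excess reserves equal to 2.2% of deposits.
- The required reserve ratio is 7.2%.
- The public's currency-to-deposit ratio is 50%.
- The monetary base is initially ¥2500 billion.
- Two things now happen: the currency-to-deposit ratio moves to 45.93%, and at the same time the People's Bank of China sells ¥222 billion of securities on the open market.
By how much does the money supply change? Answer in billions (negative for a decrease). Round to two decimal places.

Before: m₁ = (1 + 0.5) / (0.072 + 0.022 + 0.5) ≈ 2.5252525, MB₁ = 2500, so M₁ = 2.5252525 × 2500 ≈ 6313.1313 billion.
After: m₂ = (1 + 0.4593) / (0.072 + 0.022 + 0.4593) ≈ 2.6374480, MB₂ = 2500 − 222 = 2278, so M₂ = 2.6374480 × 2278 ≈ 6008.1065 billion.
ΔM = M₂ − M₁ = 6008.1065 − 6313.1313 = -305.0248 billion.

-305.02 billion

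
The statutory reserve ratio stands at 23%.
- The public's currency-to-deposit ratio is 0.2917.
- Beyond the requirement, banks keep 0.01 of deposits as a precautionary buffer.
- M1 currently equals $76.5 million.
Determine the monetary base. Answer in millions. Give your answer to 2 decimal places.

The money multiplier is m = (1 + c) / (rr + e + c) = (1 + 0.2917) / (0.23 + 0.01 + 0.2917) ≈ 2.42938.
MB = M / m = 76.5 / 2.42938 ≈ 31.4895 million.

$31.49 million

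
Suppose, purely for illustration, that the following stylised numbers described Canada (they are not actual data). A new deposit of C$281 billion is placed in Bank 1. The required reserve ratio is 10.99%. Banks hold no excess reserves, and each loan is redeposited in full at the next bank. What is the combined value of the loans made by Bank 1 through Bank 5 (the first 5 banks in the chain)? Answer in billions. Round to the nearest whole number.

Bank i lends (1 − rr)^i of the original deposit: Bank 1 lends 281·0.8901 = 250.1181, Bank 2 lends 281·0.8901² ≈ 222.6301, and so on.
Summing a geometric series: total = 281·[0.8901·(1 − 0.8901^5) / (1 − 0.8901)] ≈ 1004.2965 billion.

C$1004 billion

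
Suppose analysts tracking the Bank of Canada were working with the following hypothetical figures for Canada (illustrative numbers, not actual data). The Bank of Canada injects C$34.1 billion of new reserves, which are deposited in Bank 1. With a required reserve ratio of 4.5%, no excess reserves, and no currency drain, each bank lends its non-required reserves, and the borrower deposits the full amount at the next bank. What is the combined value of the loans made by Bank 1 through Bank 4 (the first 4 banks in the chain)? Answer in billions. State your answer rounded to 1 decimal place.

Bank i lends (1 − rr)^i of the original deposit: Bank 1 lends 34.1·0.9550 = 32.5655, Bank 2 lends 34.1·0.9550² ≈ 31.1001, and so on.
Summing a geometric series: total = 34.1·[0.9550·(1 − 0.9550^4) / (1 − 0.9550)] ≈ 121.7301 billion.

C$121.7 billion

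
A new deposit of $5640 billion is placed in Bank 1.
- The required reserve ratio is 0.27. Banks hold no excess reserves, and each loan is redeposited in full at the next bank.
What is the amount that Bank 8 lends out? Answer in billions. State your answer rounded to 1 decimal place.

$454.8 billion

Each bank lends a fraction (1 − rr) = 0.7300 of the deposit it receives, so Bank 8 receives 5640·0.7300^7 and lends 5640·0.7300^8 ≈ 454.8435 billion.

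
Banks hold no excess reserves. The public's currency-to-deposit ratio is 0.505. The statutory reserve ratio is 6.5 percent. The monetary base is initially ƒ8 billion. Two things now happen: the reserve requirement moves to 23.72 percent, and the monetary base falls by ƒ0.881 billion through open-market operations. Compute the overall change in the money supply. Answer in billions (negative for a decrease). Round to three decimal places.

Before: m₁ = (1 + 0.505) / (0.065 + 0.505) ≈ 2.64035, MB₁ = 8, so M₁ = 2.64035 × 8 = 21.1228 billion.
After: m₂ = (1 + 0.505) / (0.2372 + 0.505) ≈ 2.02776, MB₂ = 8 − 0.881 = 7.119, so M₂ = 2.02776 × 7.119 ≈ 14.4356 billion.
ΔM = M₂ − M₁ = 14.4356 − 21.1228 = -6.6872 billion.

-6.687 billion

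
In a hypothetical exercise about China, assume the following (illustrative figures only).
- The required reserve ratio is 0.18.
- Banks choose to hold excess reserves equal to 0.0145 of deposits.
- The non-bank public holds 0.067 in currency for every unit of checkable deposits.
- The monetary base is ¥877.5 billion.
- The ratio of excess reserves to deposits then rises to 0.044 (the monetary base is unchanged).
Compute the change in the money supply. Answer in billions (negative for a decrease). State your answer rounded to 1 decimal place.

Initially m₁ = (1 + 0.067) / (0.18 + 0.0145 + 0.067) ≈ 4.08031, so M₁ = 4.08031 × 877.5 ≈ 3580.472 billion.
After the change m₂ = (1 + 0.067) / (0.18 + 0.044 + 0.067) ≈ 3.66667, so M₂ = 3.66667 × 877.5 ≈ 3217.5029 billion.
ΔM = M₂ − M₁ = 3217.5029 − 3580.472 = -362.9691 billion.

-363.0 billion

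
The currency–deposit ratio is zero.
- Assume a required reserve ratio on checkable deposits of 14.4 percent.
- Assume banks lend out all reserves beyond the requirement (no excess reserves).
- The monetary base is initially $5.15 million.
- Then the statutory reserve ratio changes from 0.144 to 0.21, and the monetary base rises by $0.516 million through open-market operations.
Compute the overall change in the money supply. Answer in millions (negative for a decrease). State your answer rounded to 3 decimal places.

Before: m₁ = 1 / (0.144) ≈ 6.94444, MB₁ = 5.15, so M₁ = 6.94444 × 5.15 ≈ 35.7639 million.
After: m₂ = 1 / (0.21) ≈ 4.76190, MB₂ = 5.15 + 0.516 = 5.666, so M₂ = 4.76190 × 5.666 ≈ 26.9809 million.
ΔM = M₂ − M₁ = 26.9809 − 35.7639 = -8.783 million.

-8.783 million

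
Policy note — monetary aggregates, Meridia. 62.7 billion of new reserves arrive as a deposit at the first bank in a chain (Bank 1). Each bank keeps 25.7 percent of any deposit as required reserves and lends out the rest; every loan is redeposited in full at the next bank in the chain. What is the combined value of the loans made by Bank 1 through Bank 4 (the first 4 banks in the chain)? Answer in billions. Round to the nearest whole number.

126 billion

Bank i lends (1 − rr)^i of the original deposit: Bank 1 lends 62.7·0.7430 = 46.5861, Bank 2 lends 62.7·0.7430² ≈ 34.6135, and so on.
Summing a geometric series: total = 62.7·[0.7430·(1 − 0.7430^4) / (1 − 0.7430)] ≈ 126.0257 billion.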